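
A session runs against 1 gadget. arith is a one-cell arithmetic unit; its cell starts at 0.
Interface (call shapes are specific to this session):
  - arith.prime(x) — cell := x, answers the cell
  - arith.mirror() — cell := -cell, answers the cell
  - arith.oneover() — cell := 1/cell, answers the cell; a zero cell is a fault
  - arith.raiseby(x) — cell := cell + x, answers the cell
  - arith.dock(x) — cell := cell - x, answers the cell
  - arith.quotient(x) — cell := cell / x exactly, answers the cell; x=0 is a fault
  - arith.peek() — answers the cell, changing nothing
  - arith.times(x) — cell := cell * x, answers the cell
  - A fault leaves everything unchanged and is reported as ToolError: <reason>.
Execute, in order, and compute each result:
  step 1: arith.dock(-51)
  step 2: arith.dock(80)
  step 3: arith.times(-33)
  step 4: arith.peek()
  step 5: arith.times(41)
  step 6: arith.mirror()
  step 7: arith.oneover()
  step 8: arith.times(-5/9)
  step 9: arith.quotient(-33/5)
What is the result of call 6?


>> dock(x='-51')
<< 51
>> dock(x='80')
<< -29
>> times(x='-33')
<< 957
>> peek()
<< 957
>> times(x='41')
<< 39237
>> mirror()
<< -39237
>> oneover()
<< -1/39237
>> times(x='-5/9')
<< 5/353133
>> quotient(x='-33/5')
<< -25/11653389

Answer: -39237


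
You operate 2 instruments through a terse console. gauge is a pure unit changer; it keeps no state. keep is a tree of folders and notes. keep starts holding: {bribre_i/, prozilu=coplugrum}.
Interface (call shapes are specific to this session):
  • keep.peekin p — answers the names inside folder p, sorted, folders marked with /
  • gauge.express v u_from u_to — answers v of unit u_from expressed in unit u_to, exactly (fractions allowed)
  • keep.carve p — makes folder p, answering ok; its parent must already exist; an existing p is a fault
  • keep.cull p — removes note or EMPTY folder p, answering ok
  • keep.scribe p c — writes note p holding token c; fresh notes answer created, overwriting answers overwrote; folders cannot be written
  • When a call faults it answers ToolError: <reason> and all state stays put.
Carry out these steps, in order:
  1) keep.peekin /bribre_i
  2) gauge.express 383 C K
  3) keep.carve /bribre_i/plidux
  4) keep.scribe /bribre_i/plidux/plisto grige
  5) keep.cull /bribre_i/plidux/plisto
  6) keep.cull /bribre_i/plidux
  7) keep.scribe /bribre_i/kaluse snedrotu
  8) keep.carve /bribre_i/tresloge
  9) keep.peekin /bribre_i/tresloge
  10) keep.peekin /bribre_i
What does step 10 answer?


Answer: [kaluse, tresloge/]

Derivation:
~$ keep.peekin p→/bribre_i
  []
~$ gauge.express v→383 u_from→C u_to→K
  13123/20
~$ keep.carve p→/bribre_i/plidux
  ok
~$ keep.scribe p→/bribre_i/plidux/plisto c→grige
  created
~$ keep.cull p→/bribre_i/plidux/plisto
  ok
~$ keep.cull p→/bribre_i/plidux
  ok
~$ keep.scribe p→/bribre_i/kaluse c→snedrotu
  created
~$ keep.carve p→/bribre_i/tresloge
  ok
~$ keep.peekin p→/bribre_i/tresloge
  []
~$ keep.peekin p→/bribre_i
  [kaluse, tresloge/]


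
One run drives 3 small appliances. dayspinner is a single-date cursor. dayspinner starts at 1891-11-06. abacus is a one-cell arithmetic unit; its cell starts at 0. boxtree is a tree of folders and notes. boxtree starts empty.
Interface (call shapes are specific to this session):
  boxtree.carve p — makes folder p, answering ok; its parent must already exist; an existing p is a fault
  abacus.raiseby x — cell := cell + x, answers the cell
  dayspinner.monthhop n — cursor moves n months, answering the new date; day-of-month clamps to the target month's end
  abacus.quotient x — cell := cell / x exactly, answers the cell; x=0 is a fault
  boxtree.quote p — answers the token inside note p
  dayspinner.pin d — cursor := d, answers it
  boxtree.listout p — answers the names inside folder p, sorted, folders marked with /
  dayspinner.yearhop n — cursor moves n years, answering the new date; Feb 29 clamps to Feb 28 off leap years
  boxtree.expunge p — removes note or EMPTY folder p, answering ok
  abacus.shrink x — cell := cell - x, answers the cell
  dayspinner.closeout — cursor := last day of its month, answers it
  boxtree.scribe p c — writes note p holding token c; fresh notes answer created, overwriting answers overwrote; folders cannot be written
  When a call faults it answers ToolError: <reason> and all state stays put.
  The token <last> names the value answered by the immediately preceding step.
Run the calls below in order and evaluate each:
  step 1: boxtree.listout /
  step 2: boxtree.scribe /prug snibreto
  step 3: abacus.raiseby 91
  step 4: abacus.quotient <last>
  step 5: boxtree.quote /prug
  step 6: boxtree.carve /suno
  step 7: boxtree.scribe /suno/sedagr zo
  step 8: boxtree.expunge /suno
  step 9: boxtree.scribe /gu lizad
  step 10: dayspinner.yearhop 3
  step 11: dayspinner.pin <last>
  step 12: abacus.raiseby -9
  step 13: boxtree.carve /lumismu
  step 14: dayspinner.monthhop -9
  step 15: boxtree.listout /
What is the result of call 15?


Answer: [gu, lumismu/, prug, suno/]

Derivation:
Do: boxtree.listout[p='/']
See: []
Do: boxtree.scribe[p='/prug'; c='snibreto']
See: created
Do: abacus.raiseby[x='91']
See: 91
Do: abacus.quotient[x='<last>']
See: 1
Do: boxtree.quote[p='/prug']
See: snibreto
Do: boxtree.carve[p='/suno']
See: ok
Do: boxtree.scribe[p='/suno/sedagr'; c='zo']
See: created
Do: boxtree.expunge[p='/suno']
See: ToolError: not empty
Do: boxtree.scribe[p='/gu'; c='lizad']
See: created
Do: dayspinner.yearhop[n='3']
See: 1894-11-06
Do: dayspinner.pin[d='<last>']
See: 1894-11-06
Do: abacus.raiseby[x='-9']
See: -8
Do: boxtree.carve[p='/lumismu']
See: ok
Do: dayspinner.monthhop[n='-9']
See: 1894-02-06
Do: boxtree.listout[p='/']
See: [gu, lumismu/, prug, suno/]


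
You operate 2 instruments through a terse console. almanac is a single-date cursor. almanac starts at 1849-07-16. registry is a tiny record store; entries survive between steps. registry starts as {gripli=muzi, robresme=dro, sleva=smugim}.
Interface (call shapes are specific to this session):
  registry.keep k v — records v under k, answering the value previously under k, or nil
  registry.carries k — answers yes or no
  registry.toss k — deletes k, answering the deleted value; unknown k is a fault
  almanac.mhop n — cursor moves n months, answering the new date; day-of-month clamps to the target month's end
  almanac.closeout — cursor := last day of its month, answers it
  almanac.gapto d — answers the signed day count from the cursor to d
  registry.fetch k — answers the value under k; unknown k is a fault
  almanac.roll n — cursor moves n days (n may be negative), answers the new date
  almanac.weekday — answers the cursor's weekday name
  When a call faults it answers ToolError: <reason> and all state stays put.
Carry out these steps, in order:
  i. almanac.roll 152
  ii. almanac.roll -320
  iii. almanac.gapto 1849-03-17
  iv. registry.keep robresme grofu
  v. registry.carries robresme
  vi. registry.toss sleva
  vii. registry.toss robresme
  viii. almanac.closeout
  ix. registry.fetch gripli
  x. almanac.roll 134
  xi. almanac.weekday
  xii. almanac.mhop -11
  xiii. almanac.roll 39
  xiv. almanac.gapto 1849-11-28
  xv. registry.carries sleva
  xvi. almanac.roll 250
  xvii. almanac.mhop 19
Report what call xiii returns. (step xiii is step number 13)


Using roll passing n='152', giving 1849-12-15.
I use roll passing n='-320', which returns 1849-01-29.
I use gapto passing d='1849-03-17', and see 47.
Invoking keep passing k='robresme', v='grofu': dro.
I call carries passing k='robresme', and observe yes.
Then toss passing k='sleva', giving smugim.
I run toss passing k='robresme', — result: grofu.
I call closeout, → 1849-01-31.
Now I run fetch passing k='gripli', and observe muzi.
I invoke roll passing n='134', yielding 1849-06-14.
I invoke weekday, which returns Thursday.
I run mhop passing n='-11': 1848-07-14.
I use roll passing n='39', which returns 1848-08-22.
I invoke gapto passing d='1849-11-28', which returns 463.
Now I run carries passing k='sleva', — result: no.
Then roll passing n='250': 1849-04-29.
Using mhop passing n='19', and see 1850-11-29.

Answer: 1848-08-22


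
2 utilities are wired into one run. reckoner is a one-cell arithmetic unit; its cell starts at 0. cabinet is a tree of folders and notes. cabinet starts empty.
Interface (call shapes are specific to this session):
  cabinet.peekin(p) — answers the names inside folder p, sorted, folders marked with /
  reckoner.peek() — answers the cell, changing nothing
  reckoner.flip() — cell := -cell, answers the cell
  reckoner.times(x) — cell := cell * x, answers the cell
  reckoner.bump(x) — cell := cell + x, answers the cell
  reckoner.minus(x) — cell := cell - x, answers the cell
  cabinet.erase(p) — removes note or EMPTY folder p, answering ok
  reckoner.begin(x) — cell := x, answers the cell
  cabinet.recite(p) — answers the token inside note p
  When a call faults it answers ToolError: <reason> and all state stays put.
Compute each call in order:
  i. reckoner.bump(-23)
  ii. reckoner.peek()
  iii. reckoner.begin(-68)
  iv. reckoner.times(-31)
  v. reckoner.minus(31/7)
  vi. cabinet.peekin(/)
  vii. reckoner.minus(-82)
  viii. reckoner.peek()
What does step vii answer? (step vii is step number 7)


Answer: 15299/7

Derivation:
Next I call reckoner.bump passing x: -23, giving -23.
I use reckoner.peek(), and observe -23.
I use reckoner.begin passing x: -68: -68.
Now I run reckoner.times passing x: -31, — result: 2108.
I invoke reckoner.minus passing x: 31/7, yielding 14725/7.
I use cabinet.peekin passing p: /, which returns [].
Next I call reckoner.minus passing x: -82, and see 15299/7.
Now I run reckoner.peek(), → 15299/7.


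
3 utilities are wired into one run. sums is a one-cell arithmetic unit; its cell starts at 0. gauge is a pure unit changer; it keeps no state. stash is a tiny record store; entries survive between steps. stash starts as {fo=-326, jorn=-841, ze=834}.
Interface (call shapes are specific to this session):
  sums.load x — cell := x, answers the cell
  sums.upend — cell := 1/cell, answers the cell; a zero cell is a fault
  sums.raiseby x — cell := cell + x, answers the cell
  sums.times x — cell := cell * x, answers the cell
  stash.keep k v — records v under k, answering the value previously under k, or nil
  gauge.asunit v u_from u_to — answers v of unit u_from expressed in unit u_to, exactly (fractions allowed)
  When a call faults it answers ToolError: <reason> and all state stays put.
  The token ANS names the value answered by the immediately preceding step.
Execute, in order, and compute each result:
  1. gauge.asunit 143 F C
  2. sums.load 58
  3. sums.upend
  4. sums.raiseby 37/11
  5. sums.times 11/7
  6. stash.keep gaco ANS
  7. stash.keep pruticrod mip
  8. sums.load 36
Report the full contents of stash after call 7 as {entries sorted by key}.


Answer: {fo=-326, gaco=2157/406, jorn=-841, pruticrod=mip, ze=834}

Derivation:
>>> asunit v='143' u_from='F' u_to='C'
  185/3
>>> load x='58'
  58
>>> upend
  1/58
>>> raiseby x='37/11'
  2157/638
>>> times x='11/7'
  2157/406
>>> keep k='gaco' v='ANS'
  nil
>>> keep k='pruticrod' v='mip'
  nil
>>> load x='36'
  36


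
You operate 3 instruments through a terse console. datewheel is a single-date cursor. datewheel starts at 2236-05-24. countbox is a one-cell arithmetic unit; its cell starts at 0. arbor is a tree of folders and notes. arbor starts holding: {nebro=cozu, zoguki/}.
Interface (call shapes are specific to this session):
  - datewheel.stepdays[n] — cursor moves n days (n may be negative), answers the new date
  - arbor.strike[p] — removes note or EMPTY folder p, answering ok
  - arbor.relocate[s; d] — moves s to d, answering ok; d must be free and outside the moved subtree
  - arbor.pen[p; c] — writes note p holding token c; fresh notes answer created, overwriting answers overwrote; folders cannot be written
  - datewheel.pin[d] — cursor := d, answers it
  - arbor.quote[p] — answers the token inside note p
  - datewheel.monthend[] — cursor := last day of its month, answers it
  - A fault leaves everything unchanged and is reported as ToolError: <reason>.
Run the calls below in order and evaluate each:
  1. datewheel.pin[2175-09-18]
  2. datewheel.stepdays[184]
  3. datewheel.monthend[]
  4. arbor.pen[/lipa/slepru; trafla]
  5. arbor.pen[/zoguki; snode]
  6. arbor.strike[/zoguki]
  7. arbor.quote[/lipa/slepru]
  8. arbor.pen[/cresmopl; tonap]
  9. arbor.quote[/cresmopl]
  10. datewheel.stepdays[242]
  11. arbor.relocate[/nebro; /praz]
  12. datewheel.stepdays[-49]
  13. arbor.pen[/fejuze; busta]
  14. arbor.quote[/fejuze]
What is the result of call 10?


Answer: 2176-11-28

Derivation:
-- 1. datewheel.pin(2175-09-18) -> 2175-09-18
-- 2. datewheel.stepdays(184) -> 2176-03-20
-- 3. datewheel.monthend() -> 2176-03-31
-- 4. arbor.pen(/lipa/slepru, trafla) -> ToolError: no parent
-- 5. arbor.pen(/zoguki, snode) -> ToolError: is a directory
-- 6. arbor.strike(/zoguki) -> ok
-- 7. arbor.quote(/lipa/slepru) -> ToolError: not found
-- 8. arbor.pen(/cresmopl, tonap) -> created
-- 9. arbor.quote(/cresmopl) -> tonap
-- 10. datewheel.stepdays(242) -> 2176-11-28
-- 11. arbor.relocate(/nebro, /praz) -> ok
-- 12. datewheel.stepdays(-49) -> 2176-10-10
-- 13. arbor.pen(/fejuze, busta) -> created
-- 14. arbor.quote(/fejuze) -> busta


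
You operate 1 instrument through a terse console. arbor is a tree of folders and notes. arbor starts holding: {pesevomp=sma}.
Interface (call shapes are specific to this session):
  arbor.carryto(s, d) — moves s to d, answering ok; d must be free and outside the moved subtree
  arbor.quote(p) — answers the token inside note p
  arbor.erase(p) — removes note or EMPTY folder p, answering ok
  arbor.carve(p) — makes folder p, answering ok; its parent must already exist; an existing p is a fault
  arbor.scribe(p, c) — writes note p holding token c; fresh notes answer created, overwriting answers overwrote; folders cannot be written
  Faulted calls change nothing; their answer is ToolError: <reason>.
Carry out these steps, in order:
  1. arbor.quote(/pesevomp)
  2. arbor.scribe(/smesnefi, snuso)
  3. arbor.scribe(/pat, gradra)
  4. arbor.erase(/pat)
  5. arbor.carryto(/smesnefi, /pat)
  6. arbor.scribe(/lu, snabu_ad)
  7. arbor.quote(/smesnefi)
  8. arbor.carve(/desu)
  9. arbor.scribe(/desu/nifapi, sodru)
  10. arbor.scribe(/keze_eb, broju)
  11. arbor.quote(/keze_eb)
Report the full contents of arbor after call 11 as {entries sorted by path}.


// quote(/pesevomp) : sma
// scribe(/smesnefi, snuso) : created
// scribe(/pat, gradra) : created
// erase(/pat) : ok
// carryto(/smesnefi, /pat) : ok
// scribe(/lu, snabu_ad) : created
// quote(/smesnefi) : ToolError: not found
// carve(/desu) : ok
// scribe(/desu/nifapi, sodru) : created
// scribe(/keze_eb, broju) : created
// quote(/keze_eb) : broju

Answer: {desu/, desu/nifapi=sodru, keze_eb=broju, lu=snabu_ad, pat=snuso, pesevomp=sma}


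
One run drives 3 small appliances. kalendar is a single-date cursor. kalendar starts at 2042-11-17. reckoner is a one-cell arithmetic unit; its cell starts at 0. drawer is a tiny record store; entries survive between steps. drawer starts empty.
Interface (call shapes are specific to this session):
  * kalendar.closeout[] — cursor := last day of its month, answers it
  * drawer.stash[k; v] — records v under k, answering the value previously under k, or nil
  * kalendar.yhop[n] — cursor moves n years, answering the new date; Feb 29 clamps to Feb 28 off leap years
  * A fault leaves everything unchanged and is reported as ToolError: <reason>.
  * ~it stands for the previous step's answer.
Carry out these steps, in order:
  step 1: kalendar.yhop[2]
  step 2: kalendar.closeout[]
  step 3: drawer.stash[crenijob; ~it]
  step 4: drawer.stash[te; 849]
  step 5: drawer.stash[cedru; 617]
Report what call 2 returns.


Answer: 2044-11-30

Derivation:
I run kalendar.yhop using n='2': 2044-11-17.
Using kalendar.closeout, which returns 2044-11-30.
Invoking drawer.stash using k='crenijob', v='~it', → nil.
Next I call drawer.stash using k='te', v='849', and see nil.
I invoke drawer.stash using k='cedru', v='617': nil.


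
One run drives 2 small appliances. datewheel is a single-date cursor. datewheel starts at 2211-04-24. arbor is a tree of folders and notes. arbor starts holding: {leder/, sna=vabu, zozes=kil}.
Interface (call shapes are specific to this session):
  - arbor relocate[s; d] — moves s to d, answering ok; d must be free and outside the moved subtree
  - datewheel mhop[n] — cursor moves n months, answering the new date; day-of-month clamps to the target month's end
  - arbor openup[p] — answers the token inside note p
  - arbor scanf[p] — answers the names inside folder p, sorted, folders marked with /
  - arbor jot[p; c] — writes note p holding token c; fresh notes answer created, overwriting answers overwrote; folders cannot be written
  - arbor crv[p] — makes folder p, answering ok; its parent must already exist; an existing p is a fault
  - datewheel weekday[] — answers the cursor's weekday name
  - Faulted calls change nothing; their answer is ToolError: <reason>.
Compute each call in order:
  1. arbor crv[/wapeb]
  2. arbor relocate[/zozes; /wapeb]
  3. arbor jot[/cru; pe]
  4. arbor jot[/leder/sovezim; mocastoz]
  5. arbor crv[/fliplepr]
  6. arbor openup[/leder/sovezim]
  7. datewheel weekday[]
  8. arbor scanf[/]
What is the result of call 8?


;; arbor crv(/wapeb) == ok
;; arbor relocate(/zozes, /wapeb) == ToolError: exists
;; arbor jot(/cru, pe) == created
;; arbor jot(/leder/sovezim, mocastoz) == created
;; arbor crv(/fliplepr) == ok
;; arbor openup(/leder/sovezim) == mocastoz
;; datewheel weekday() == Wednesday
;; arbor scanf(/) == [cru, fliplepr/, leder/, sna, wapeb/, zozes]

Answer: [cru, fliplepr/, leder/, sna, wapeb/, zozes]


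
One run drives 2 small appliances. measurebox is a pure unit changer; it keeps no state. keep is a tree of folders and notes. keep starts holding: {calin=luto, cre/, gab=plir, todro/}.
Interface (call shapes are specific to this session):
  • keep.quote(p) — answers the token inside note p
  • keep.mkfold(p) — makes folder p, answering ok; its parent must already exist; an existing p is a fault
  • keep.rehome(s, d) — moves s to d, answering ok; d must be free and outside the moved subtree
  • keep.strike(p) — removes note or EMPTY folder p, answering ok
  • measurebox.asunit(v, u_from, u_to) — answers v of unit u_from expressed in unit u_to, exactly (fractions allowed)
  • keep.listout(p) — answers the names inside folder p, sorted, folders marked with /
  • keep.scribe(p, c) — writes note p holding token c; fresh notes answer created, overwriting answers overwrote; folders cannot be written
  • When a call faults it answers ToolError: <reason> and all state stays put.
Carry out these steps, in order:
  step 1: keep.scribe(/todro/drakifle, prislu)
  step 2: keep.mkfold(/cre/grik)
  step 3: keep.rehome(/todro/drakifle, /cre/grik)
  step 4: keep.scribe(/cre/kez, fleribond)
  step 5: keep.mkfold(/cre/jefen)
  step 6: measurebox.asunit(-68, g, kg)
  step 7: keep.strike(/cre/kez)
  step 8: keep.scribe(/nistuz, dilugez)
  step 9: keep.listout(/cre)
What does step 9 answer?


Step: scribe[p: /todro/drakifle; c: prislu]
Result: created
Step: mkfold[p: /cre/grik]
Result: ok
Step: rehome[s: /todro/drakifle; d: /cre/grik]
Result: ToolError: exists
Step: scribe[p: /cre/kez; c: fleribond]
Result: created
Step: mkfold[p: /cre/jefen]
Result: ok
Step: asunit[v: -68; u_from: g; u_to: kg]
Result: -17/250
Step: strike[p: /cre/kez]
Result: ok
Step: scribe[p: /nistuz; c: dilugez]
Result: created
Step: listout[p: /cre]
Result: [grik/, jefen/]

Answer: [grik/, jefen/]


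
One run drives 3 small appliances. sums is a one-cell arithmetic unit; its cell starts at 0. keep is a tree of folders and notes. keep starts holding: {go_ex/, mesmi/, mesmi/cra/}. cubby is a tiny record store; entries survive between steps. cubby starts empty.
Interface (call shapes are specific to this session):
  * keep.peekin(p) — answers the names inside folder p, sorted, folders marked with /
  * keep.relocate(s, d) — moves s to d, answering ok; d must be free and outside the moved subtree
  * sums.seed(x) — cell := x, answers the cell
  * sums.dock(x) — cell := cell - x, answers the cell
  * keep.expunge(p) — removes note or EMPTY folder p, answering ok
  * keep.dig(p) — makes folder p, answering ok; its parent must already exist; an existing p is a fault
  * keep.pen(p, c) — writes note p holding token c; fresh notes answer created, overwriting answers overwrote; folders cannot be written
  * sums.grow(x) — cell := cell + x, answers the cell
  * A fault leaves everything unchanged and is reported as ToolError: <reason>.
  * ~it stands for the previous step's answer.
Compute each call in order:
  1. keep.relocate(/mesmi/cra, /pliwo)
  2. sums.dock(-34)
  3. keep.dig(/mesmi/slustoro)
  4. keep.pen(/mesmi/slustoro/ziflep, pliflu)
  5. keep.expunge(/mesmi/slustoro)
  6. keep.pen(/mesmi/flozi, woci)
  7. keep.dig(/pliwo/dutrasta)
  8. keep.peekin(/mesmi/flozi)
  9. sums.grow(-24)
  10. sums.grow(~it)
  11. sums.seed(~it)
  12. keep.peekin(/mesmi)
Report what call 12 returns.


Answer: [flozi, slustoro/]

Derivation:
→ keep.relocate(s='/mesmi/cra', d='/pliwo')
← ok
→ sums.dock(x='-34')
← 34
→ keep.dig(p='/mesmi/slustoro')
← ok
→ keep.pen(p='/mesmi/slustoro/ziflep', c='pliflu')
← created
→ keep.expunge(p='/mesmi/slustoro')
← ToolError: not empty
→ keep.pen(p='/mesmi/flozi', c='woci')
← created
→ keep.dig(p='/pliwo/dutrasta')
← ok
→ keep.peekin(p='/mesmi/flozi')
← ToolError: not a directory
→ sums.grow(x='-24')
← 10
→ sums.grow(x='~it')
← 20
→ sums.seed(x='~it')
← 20
→ keep.peekin(p='/mesmi')
← [flozi, slustoro/]


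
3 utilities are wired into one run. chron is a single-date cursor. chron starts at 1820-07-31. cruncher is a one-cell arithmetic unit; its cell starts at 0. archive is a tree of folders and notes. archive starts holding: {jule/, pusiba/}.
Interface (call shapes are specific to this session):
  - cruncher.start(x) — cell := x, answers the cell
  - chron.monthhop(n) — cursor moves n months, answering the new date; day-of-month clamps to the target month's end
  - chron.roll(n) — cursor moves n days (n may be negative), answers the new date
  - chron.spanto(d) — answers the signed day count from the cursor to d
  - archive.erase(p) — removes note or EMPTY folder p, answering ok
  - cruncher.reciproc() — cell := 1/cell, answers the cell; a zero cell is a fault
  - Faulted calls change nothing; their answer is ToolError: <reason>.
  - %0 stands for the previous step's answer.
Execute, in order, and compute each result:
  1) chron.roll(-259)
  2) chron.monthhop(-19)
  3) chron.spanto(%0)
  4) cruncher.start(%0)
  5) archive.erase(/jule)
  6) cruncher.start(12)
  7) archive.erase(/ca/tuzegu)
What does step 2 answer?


Answer: 1818-04-15

Derivation:
>>> roll n: -259
:: 1819-11-15
>>> monthhop n: -19
:: 1818-04-15
>>> spanto d: %0
:: 0
>>> start x: %0
:: 0
>>> erase p: /jule
:: ok
>>> start x: 12
:: 12
>>> erase p: /ca/tuzegu
:: ToolError: not found


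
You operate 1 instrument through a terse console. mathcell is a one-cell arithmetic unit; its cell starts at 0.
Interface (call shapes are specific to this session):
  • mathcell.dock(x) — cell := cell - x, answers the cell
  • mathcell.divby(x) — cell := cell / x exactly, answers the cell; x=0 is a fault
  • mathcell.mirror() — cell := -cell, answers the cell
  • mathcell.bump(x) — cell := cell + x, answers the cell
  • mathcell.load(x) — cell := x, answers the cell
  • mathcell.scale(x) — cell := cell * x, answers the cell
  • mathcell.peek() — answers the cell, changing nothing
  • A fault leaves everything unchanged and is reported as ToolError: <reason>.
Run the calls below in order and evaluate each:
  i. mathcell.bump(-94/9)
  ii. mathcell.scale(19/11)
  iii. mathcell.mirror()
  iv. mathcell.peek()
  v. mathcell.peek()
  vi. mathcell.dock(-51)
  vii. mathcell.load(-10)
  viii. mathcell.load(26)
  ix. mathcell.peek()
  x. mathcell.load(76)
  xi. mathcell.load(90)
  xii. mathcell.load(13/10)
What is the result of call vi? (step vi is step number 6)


Answer: 6835/99

Derivation:
Calling mathcell.bump with x='-94/9', and get -94/9.
I run mathcell.scale with x='19/11', and observe -1786/99.
Using mathcell.mirror, → 1786/99.
I run mathcell.peek(): 1786/99.
I try mathcell.peek: 1786/99.
Calling mathcell.dock with x='-51', giving 6835/99.
Calling mathcell.load with x='-10', and observe -10.
I invoke mathcell.load with x='26', and observe 26.
I call mathcell.peek(): 26.
I call mathcell.load with x='76', — result: 76.
I run mathcell.load with x='90', → 90.
Using mathcell.load with x='13/10', and see 13/10.


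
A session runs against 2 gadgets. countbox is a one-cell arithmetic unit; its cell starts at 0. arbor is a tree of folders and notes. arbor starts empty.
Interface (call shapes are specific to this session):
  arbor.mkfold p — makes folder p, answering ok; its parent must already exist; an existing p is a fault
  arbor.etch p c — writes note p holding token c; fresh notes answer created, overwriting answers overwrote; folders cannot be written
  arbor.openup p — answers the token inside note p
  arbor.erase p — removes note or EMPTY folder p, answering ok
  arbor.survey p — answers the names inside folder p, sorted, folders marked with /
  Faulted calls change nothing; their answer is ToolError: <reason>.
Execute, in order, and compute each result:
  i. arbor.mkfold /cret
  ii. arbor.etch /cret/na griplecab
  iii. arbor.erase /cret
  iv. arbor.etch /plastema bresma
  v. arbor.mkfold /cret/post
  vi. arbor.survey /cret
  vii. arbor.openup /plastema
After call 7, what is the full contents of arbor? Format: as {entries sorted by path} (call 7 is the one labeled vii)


→ arbor.mkfold(p→/cret)
← ok
→ arbor.etch(p→/cret/na, c→griplecab)
← created
→ arbor.erase(p→/cret)
← ToolError: not empty
→ arbor.etch(p→/plastema, c→bresma)
← created
→ arbor.mkfold(p→/cret/post)
← ok
→ arbor.survey(p→/cret)
← [na, post/]
→ arbor.openup(p→/plastema)
← bresma

Answer: {cret/, cret/na=griplecab, cret/post/, plastema=bresma}


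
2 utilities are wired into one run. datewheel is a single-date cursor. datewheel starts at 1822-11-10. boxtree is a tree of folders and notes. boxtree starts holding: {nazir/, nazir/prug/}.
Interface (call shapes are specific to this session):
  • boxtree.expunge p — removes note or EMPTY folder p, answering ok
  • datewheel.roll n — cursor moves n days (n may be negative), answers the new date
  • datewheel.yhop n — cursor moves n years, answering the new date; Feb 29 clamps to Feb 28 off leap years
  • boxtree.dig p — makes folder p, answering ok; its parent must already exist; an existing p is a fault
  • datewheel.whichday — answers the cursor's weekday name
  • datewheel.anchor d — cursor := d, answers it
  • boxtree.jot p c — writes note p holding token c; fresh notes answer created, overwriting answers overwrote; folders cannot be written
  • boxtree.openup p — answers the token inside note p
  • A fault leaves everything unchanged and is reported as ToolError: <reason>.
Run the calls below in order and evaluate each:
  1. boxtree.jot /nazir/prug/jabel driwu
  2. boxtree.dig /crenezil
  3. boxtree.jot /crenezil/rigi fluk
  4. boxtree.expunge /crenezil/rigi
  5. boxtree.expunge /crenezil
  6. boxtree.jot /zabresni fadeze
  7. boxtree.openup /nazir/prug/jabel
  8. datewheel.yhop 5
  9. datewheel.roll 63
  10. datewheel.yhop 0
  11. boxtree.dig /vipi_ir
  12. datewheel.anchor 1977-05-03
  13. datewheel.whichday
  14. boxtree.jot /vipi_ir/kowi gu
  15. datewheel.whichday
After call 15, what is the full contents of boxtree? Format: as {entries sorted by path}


I try jot with /nazir/prug/jabel, driwu, and get created.
I call dig with /crenezil, → ok.
I call jot with /crenezil/rigi, fluk, giving created.
Then expunge with /crenezil/rigi, which returns ok.
Next I call expunge with /crenezil, and observe ok.
I invoke jot with /zabresni, fadeze, — result: created.
I call openup with /nazir/prug/jabel, which returns driwu.
Now I run yhop with 5, giving 1827-11-10.
I invoke roll with 63, giving 1828-01-12.
Calling yhop with 0, and observe 1828-01-12.
Now I run dig with /vipi_ir, and observe ok.
Then anchor with 1977-05-03, which returns 1977-05-03.
Then whichday(), and get Tuesday.
Using jot with /vipi_ir/kowi, gu, — result: created.
I call whichday, and see Tuesday.

Answer: {nazir/, nazir/prug/, nazir/prug/jabel=driwu, vipi_ir/, vipi_ir/kowi=gu, zabresni=fadeze}


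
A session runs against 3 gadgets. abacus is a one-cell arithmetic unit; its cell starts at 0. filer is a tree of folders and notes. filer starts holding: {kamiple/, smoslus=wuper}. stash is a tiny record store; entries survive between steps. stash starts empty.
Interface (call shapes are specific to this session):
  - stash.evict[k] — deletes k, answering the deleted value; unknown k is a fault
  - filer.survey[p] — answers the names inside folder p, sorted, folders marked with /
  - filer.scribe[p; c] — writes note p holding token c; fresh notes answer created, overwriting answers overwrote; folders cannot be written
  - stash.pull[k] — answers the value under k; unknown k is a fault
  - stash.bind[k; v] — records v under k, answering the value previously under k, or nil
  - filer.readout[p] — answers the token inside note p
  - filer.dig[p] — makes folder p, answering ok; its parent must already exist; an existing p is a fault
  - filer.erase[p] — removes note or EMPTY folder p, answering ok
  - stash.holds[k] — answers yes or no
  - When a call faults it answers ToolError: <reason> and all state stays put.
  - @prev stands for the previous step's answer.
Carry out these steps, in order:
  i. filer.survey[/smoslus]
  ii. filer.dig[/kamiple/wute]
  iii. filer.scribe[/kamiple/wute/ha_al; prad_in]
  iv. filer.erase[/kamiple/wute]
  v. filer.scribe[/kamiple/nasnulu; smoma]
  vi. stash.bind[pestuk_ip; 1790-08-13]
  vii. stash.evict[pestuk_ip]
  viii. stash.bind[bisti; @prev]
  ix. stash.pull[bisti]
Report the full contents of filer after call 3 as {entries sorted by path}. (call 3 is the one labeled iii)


Answer: {kamiple/, kamiple/wute/, kamiple/wute/ha_al=prad_in, smoslus=wuper}

Derivation:
Act: filer.survey[p=/smoslus]
Obs: ToolError: not a directory
Act: filer.dig[p=/kamiple/wute]
Obs: ok
Act: filer.scribe[p=/kamiple/wute/ha_al; c=prad_in]
Obs: created
Act: filer.erase[p=/kamiple/wute]
Obs: ToolError: not empty
Act: filer.scribe[p=/kamiple/nasnulu; c=smoma]
Obs: created
Act: stash.bind[k=pestuk_ip; v=1790-08-13]
Obs: nil
Act: stash.evict[k=pestuk_ip]
Obs: 1790-08-13
Act: stash.bind[k=bisti; v=@prev]
Obs: nil
Act: stash.pull[k=bisti]
Obs: 1790-08-13


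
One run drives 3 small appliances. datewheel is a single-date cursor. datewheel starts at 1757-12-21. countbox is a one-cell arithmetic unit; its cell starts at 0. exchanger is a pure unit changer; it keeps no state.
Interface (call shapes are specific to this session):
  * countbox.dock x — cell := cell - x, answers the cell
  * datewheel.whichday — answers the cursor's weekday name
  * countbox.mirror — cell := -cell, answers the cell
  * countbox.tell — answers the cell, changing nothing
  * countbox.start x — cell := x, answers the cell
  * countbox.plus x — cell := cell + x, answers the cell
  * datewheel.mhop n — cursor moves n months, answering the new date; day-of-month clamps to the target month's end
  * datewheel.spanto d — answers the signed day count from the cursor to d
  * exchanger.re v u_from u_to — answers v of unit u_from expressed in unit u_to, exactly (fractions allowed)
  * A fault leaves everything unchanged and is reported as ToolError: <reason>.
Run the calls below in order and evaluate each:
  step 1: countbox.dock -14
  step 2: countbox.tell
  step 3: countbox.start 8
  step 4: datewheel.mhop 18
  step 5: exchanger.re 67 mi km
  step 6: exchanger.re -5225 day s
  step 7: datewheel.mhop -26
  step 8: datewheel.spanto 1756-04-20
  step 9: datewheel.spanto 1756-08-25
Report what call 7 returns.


Step: countbox.dock[x='-14']
Result: 14
Step: countbox.tell[]
Result: 14
Step: countbox.start[x='8']
Result: 8
Step: datewheel.mhop[n='18']
Result: 1759-06-21
Step: exchanger.re[v='67'; u_from='mi'; u_to='km']
Result: 1684782/15625
Step: exchanger.re[v='-5225'; u_from='day'; u_to='s']
Result: -451440000
Step: datewheel.mhop[n='-26']
Result: 1757-04-21
Step: datewheel.spanto[d='1756-04-20']
Result: -366
Step: datewheel.spanto[d='1756-08-25']
Result: -239

Answer: 1757-04-21


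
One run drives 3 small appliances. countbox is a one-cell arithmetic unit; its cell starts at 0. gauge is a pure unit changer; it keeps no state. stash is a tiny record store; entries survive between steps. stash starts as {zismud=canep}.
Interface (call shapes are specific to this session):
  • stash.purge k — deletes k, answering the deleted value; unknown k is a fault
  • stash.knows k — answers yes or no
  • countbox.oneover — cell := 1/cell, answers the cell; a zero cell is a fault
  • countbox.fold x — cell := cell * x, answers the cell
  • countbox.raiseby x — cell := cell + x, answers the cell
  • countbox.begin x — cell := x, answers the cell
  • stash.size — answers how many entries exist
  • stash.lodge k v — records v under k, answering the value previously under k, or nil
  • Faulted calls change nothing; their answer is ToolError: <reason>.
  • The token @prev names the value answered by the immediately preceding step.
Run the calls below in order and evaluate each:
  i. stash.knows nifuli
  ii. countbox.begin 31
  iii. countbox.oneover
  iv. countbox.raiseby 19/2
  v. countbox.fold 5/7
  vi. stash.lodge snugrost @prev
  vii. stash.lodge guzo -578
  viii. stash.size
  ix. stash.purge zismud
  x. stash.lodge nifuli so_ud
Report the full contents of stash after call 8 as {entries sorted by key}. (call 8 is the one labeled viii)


Answer: {guzo=-578, snugrost=2955/434, zismud=canep}

Derivation:
% knows k→nifuli
= no
% begin x→31
= 31
% oneover
= 1/31
% raiseby x→19/2
= 591/62
% fold x→5/7
= 2955/434
% lodge k→snugrost v→@prev
= nil
% lodge k→guzo v→-578
= nil
% size
= 3
% purge k→zismud
= canep
% lodge k→nifuli v→so_ud
= nil


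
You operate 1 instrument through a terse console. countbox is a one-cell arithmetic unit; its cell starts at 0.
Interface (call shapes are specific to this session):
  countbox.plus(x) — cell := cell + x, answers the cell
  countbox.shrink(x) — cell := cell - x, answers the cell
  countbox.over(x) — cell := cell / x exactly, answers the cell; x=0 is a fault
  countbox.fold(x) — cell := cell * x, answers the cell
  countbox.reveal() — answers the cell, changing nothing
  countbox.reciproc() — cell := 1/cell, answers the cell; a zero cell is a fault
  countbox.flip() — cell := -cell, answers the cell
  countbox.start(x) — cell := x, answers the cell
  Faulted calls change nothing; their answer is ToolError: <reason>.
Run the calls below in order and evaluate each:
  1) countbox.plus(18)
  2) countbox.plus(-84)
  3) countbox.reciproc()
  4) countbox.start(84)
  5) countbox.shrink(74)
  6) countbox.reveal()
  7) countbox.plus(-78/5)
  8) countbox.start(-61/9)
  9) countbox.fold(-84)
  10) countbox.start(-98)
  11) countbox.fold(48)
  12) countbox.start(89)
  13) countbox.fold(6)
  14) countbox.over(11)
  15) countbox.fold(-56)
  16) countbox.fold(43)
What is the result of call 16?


Answer: -1285872/11

Derivation:
·→ countbox.plus(x→18)
·← 18
·→ countbox.plus(x→-84)
·← -66
·→ countbox.reciproc()
·← -1/66
·→ countbox.start(x→84)
·← 84
·→ countbox.shrink(x→74)
·← 10
·→ countbox.reveal()
·← 10
·→ countbox.plus(x→-78/5)
·← -28/5
·→ countbox.start(x→-61/9)
·← -61/9
·→ countbox.fold(x→-84)
·← 1708/3
·→ countbox.start(x→-98)
·← -98
·→ countbox.fold(x→48)
·← -4704
·→ countbox.start(x→89)
·← 89
·→ countbox.fold(x→6)
·← 534
·→ countbox.over(x→11)
·← 534/11
·→ countbox.fold(x→-56)
·← -29904/11
·→ countbox.fold(x→43)
·← -1285872/11


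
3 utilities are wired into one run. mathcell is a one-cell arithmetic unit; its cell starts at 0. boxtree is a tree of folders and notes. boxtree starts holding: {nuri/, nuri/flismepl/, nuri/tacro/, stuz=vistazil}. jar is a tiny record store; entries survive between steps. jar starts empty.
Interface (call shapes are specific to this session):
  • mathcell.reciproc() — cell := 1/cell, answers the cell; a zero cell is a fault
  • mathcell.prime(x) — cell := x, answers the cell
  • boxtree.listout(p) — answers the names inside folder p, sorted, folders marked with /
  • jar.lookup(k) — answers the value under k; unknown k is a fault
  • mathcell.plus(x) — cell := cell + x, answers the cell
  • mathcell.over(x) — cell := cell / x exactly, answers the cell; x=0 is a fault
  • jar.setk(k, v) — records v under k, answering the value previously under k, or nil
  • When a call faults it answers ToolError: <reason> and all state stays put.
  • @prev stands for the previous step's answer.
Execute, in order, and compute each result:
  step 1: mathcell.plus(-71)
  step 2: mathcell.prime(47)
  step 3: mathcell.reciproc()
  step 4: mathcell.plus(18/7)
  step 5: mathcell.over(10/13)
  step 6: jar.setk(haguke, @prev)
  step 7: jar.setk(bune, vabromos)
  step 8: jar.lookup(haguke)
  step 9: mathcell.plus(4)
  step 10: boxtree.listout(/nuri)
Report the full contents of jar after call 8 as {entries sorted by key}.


$ mathcell.plus x=-71
= -71
$ mathcell.prime x=47
= 47
$ mathcell.reciproc
= 1/47
$ mathcell.plus x=18/7
= 853/329
$ mathcell.over x=10/13
= 11089/3290
$ jar.setk k=haguke v=@prev
= nil
$ jar.setk k=bune v=vabromos
= nil
$ jar.lookup k=haguke
= 11089/3290
$ mathcell.plus x=4
= 24249/3290
$ boxtree.listout p=/nuri
= [flismepl/, tacro/]

Answer: {bune=vabromos, haguke=11089/3290}


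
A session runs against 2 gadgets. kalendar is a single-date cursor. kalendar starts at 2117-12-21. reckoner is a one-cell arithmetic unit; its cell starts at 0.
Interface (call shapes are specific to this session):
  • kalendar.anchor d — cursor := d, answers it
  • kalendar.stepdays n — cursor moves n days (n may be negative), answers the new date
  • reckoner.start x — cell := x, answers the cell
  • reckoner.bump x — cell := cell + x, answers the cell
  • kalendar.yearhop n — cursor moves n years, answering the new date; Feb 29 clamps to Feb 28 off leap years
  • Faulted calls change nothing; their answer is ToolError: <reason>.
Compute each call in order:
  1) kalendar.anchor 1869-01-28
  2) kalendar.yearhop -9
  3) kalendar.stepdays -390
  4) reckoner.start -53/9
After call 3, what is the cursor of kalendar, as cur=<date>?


Now I run kalendar.anchor(d→1869-01-28), and observe 1869-01-28.
I invoke kalendar.yearhop(n→-9), and see 1860-01-28.
Calling kalendar.stepdays(n→-390), → 1859-01-03.
I call reckoner.start(x→-53/9), — result: -53/9.

Answer: cur=1859-01-03


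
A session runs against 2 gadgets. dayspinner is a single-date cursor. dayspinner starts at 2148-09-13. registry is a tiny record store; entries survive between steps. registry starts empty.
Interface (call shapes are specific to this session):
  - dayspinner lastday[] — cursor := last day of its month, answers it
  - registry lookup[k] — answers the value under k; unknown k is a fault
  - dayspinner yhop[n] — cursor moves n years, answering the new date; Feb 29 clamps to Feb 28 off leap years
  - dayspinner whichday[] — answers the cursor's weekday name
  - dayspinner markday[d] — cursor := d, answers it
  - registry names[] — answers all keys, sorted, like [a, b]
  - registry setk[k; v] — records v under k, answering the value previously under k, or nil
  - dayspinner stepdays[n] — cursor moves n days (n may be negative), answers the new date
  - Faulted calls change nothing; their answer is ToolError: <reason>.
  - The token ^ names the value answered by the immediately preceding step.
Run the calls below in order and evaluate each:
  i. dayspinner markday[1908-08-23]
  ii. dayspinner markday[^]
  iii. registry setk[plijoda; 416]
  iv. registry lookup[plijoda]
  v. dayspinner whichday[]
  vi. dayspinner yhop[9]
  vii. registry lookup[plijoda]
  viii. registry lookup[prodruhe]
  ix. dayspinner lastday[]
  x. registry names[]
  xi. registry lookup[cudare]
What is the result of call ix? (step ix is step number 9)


-> dayspinner markday(d: 1908-08-23)
<- 1908-08-23
-> dayspinner markday(d: ^)
<- 1908-08-23
-> registry setk(k: plijoda, v: 416)
<- nil
-> registry lookup(k: plijoda)
<- 416
-> dayspinner whichday()
<- Sunday
-> dayspinner yhop(n: 9)
<- 1917-08-23
-> registry lookup(k: plijoda)
<- 416
-> registry lookup(k: prodruhe)
<- ToolError: no such key prodruhe
-> dayspinner lastday()
<- 1917-08-31
-> registry names()
<- [plijoda]
-> registry lookup(k: cudare)
<- ToolError: no such key cudare

Answer: 1917-08-31
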